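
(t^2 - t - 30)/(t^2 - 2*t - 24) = (t + 5)/(t + 4)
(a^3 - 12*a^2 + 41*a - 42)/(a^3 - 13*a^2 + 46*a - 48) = (a - 7)/(a - 8)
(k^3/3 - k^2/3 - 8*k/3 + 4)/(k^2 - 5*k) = (k^3 - k^2 - 8*k + 12)/(3*k*(k - 5))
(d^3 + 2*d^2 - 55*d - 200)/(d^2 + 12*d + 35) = (d^2 - 3*d - 40)/(d + 7)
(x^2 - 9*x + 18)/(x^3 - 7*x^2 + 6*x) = (x - 3)/(x*(x - 1))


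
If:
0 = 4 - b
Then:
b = 4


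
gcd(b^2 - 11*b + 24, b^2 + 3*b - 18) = b - 3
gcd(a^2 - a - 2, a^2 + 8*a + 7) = a + 1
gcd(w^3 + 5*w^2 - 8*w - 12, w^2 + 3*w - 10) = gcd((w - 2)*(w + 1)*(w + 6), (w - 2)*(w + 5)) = w - 2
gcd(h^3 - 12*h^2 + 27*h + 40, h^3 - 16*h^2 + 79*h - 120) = h^2 - 13*h + 40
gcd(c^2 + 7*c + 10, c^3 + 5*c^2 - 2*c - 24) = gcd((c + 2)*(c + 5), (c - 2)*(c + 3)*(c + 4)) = 1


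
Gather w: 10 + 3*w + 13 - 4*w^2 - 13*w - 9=-4*w^2 - 10*w + 14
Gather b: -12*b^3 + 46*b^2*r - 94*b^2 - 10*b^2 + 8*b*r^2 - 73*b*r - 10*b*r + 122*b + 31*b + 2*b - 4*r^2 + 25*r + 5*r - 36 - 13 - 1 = -12*b^3 + b^2*(46*r - 104) + b*(8*r^2 - 83*r + 155) - 4*r^2 + 30*r - 50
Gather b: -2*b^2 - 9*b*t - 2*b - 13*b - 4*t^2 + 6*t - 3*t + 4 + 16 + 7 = -2*b^2 + b*(-9*t - 15) - 4*t^2 + 3*t + 27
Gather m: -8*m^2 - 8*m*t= -8*m^2 - 8*m*t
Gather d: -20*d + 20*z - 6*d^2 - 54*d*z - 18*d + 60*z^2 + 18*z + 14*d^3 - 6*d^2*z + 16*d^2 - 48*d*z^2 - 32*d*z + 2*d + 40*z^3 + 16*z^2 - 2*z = 14*d^3 + d^2*(10 - 6*z) + d*(-48*z^2 - 86*z - 36) + 40*z^3 + 76*z^2 + 36*z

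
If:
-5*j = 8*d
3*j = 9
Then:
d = -15/8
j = 3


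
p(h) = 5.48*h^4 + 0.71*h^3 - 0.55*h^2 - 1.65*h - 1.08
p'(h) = 21.92*h^3 + 2.13*h^2 - 1.1*h - 1.65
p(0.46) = -1.64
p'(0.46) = 0.43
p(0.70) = -0.95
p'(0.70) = 6.14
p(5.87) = 6620.17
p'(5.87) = 4498.87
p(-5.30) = 4210.50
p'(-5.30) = -3199.37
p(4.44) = 2172.57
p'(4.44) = 1954.08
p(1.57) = 31.02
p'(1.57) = 86.70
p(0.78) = -0.34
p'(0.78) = 9.19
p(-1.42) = 20.40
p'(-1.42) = -58.56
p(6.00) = 7224.66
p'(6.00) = 4803.15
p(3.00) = 452.07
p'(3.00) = 606.06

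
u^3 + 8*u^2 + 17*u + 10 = (u + 1)*(u + 2)*(u + 5)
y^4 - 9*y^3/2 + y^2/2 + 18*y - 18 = (y - 3)*(y - 2)*(y - 3/2)*(y + 2)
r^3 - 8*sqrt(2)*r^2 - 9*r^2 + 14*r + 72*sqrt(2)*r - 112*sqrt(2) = (r - 7)*(r - 2)*(r - 8*sqrt(2))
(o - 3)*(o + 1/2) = o^2 - 5*o/2 - 3/2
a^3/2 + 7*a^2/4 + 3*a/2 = a*(a/2 + 1)*(a + 3/2)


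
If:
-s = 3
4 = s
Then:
No Solution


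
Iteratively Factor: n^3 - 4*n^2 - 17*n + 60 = (n + 4)*(n^2 - 8*n + 15) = (n - 3)*(n + 4)*(n - 5)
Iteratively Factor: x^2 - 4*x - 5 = (x + 1)*(x - 5)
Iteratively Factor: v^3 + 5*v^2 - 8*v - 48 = (v + 4)*(v^2 + v - 12) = (v - 3)*(v + 4)*(v + 4)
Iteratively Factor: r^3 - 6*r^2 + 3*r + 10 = (r - 2)*(r^2 - 4*r - 5) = (r - 5)*(r - 2)*(r + 1)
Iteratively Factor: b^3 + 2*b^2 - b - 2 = (b + 2)*(b^2 - 1) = (b + 1)*(b + 2)*(b - 1)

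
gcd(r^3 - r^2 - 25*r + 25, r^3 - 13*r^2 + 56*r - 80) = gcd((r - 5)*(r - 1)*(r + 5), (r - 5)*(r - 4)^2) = r - 5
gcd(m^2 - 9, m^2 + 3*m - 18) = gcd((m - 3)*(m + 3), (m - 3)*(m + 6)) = m - 3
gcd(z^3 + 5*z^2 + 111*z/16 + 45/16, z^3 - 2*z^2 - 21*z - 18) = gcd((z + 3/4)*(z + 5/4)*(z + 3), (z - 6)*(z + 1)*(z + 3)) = z + 3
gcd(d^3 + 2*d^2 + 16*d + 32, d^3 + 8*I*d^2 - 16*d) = d + 4*I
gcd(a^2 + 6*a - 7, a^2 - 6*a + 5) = a - 1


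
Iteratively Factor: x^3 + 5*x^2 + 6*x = (x + 3)*(x^2 + 2*x) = (x + 2)*(x + 3)*(x)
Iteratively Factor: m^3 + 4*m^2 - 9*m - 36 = (m + 4)*(m^2 - 9) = (m - 3)*(m + 4)*(m + 3)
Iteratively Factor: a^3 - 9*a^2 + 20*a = (a - 5)*(a^2 - 4*a) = a*(a - 5)*(a - 4)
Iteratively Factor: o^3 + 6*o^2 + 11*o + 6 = (o + 1)*(o^2 + 5*o + 6) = (o + 1)*(o + 2)*(o + 3)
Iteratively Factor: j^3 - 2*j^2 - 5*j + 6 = (j - 1)*(j^2 - j - 6) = (j - 3)*(j - 1)*(j + 2)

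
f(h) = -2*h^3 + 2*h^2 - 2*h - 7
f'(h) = -6*h^2 + 4*h - 2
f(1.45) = -11.79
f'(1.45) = -8.82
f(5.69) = -322.07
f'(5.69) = -173.50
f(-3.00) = 71.00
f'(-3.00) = -68.00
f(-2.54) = 43.76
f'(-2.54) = -50.87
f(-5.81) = 464.38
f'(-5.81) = -227.78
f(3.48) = -74.03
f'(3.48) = -60.74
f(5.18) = -241.68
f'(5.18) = -142.27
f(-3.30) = 93.25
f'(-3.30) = -80.54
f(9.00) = -1321.00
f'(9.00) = -452.00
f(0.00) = -7.00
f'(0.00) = -2.00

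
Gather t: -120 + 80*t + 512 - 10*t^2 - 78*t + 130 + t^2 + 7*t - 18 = -9*t^2 + 9*t + 504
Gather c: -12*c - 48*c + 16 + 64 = 80 - 60*c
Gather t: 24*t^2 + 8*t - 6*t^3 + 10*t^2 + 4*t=-6*t^3 + 34*t^2 + 12*t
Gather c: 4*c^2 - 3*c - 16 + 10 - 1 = 4*c^2 - 3*c - 7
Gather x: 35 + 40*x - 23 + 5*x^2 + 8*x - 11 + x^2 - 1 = 6*x^2 + 48*x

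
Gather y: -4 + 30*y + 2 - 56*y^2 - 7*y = -56*y^2 + 23*y - 2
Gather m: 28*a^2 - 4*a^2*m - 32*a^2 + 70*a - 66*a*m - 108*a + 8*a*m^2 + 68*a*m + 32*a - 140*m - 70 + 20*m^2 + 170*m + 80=-4*a^2 - 6*a + m^2*(8*a + 20) + m*(-4*a^2 + 2*a + 30) + 10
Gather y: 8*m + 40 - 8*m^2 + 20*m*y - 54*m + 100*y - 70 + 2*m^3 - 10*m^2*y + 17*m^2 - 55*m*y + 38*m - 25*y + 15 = 2*m^3 + 9*m^2 - 8*m + y*(-10*m^2 - 35*m + 75) - 15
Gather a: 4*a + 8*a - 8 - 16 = 12*a - 24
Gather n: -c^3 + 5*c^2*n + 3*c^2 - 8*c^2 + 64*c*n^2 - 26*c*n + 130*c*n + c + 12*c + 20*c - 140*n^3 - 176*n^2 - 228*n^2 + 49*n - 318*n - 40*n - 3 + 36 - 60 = -c^3 - 5*c^2 + 33*c - 140*n^3 + n^2*(64*c - 404) + n*(5*c^2 + 104*c - 309) - 27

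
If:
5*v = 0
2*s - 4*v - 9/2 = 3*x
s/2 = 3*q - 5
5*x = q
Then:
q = 245/114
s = 55/19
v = 0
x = 49/114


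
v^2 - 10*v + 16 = (v - 8)*(v - 2)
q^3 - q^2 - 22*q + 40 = (q - 4)*(q - 2)*(q + 5)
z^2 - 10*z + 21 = (z - 7)*(z - 3)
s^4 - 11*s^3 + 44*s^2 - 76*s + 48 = (s - 4)*(s - 3)*(s - 2)^2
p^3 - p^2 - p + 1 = (p - 1)^2*(p + 1)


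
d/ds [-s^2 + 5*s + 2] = 5 - 2*s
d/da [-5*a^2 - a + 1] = -10*a - 1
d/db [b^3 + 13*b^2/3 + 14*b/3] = 3*b^2 + 26*b/3 + 14/3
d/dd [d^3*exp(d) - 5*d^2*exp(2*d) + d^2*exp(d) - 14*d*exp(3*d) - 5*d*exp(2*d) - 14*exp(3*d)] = (d^3 - 10*d^2*exp(d) + 4*d^2 - 42*d*exp(2*d) - 20*d*exp(d) + 2*d - 56*exp(2*d) - 5*exp(d))*exp(d)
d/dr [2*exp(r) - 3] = 2*exp(r)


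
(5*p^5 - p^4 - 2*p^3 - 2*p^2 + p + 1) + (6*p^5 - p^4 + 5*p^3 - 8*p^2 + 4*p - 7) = 11*p^5 - 2*p^4 + 3*p^3 - 10*p^2 + 5*p - 6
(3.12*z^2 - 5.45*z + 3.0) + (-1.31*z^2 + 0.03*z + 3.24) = 1.81*z^2 - 5.42*z + 6.24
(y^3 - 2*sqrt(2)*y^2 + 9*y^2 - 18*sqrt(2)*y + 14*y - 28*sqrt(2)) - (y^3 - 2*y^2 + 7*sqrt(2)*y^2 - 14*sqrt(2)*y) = -9*sqrt(2)*y^2 + 11*y^2 - 4*sqrt(2)*y + 14*y - 28*sqrt(2)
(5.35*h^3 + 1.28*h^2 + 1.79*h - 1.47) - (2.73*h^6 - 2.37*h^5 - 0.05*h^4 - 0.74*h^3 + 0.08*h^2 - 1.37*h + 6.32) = -2.73*h^6 + 2.37*h^5 + 0.05*h^4 + 6.09*h^3 + 1.2*h^2 + 3.16*h - 7.79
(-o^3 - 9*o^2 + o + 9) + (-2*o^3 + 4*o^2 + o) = -3*o^3 - 5*o^2 + 2*o + 9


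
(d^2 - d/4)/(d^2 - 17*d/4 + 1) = d/(d - 4)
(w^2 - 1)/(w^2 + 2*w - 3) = (w + 1)/(w + 3)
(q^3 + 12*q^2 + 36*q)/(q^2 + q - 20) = q*(q^2 + 12*q + 36)/(q^2 + q - 20)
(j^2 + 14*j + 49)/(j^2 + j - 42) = (j + 7)/(j - 6)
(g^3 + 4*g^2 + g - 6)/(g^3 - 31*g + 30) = (g^2 + 5*g + 6)/(g^2 + g - 30)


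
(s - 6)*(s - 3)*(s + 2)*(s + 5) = s^4 - 2*s^3 - 35*s^2 + 36*s + 180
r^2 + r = r*(r + 1)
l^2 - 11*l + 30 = (l - 6)*(l - 5)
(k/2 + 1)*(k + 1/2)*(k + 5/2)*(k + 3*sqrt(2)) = k^4/2 + 3*sqrt(2)*k^3/2 + 5*k^3/2 + 29*k^2/8 + 15*sqrt(2)*k^2/2 + 5*k/4 + 87*sqrt(2)*k/8 + 15*sqrt(2)/4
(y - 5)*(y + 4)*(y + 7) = y^3 + 6*y^2 - 27*y - 140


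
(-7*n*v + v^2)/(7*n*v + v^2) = (-7*n + v)/(7*n + v)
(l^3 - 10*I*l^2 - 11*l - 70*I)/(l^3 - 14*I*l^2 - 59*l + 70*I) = (l + 2*I)/(l - 2*I)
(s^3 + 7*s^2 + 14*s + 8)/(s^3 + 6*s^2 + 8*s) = (s + 1)/s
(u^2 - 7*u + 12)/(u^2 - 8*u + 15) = (u - 4)/(u - 5)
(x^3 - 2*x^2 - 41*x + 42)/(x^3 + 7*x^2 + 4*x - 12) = (x - 7)/(x + 2)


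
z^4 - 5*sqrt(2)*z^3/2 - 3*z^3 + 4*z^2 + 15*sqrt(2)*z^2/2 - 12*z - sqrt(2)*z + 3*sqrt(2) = (z - 3)*(z - sqrt(2))^2*(z - sqrt(2)/2)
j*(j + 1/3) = j^2 + j/3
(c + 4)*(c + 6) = c^2 + 10*c + 24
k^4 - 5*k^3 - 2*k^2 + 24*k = k*(k - 4)*(k - 3)*(k + 2)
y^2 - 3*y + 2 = (y - 2)*(y - 1)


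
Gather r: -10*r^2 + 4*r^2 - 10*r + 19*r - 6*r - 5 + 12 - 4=-6*r^2 + 3*r + 3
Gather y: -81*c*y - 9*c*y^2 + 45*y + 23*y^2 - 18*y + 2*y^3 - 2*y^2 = 2*y^3 + y^2*(21 - 9*c) + y*(27 - 81*c)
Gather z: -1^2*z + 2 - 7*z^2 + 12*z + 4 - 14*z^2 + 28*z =-21*z^2 + 39*z + 6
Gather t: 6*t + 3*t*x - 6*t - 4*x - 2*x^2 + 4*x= 3*t*x - 2*x^2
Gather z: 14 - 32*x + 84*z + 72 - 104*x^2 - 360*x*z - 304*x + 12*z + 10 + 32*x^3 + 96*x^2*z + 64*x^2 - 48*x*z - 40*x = 32*x^3 - 40*x^2 - 376*x + z*(96*x^2 - 408*x + 96) + 96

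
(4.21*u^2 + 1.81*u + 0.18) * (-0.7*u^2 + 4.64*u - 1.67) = -2.947*u^4 + 18.2674*u^3 + 1.2417*u^2 - 2.1875*u - 0.3006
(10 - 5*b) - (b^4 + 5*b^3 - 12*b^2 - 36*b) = -b^4 - 5*b^3 + 12*b^2 + 31*b + 10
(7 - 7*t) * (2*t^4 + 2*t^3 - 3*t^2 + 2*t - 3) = -14*t^5 + 35*t^3 - 35*t^2 + 35*t - 21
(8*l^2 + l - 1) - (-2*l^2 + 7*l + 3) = 10*l^2 - 6*l - 4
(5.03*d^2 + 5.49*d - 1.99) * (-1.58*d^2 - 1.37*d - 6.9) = -7.9474*d^4 - 15.5653*d^3 - 39.0841*d^2 - 35.1547*d + 13.731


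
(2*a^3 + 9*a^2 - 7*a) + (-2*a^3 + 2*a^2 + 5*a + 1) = 11*a^2 - 2*a + 1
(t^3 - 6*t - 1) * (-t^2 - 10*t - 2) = -t^5 - 10*t^4 + 4*t^3 + 61*t^2 + 22*t + 2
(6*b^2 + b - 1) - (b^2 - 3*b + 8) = 5*b^2 + 4*b - 9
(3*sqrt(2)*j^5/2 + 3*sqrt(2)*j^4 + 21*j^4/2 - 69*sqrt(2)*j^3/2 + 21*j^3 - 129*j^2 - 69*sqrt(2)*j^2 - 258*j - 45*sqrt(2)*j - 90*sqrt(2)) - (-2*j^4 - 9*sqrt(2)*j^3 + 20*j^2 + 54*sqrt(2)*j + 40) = 3*sqrt(2)*j^5/2 + 3*sqrt(2)*j^4 + 25*j^4/2 - 51*sqrt(2)*j^3/2 + 21*j^3 - 149*j^2 - 69*sqrt(2)*j^2 - 258*j - 99*sqrt(2)*j - 90*sqrt(2) - 40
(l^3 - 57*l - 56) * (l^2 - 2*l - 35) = l^5 - 2*l^4 - 92*l^3 + 58*l^2 + 2107*l + 1960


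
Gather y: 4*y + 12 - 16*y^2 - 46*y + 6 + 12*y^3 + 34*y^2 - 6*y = 12*y^3 + 18*y^2 - 48*y + 18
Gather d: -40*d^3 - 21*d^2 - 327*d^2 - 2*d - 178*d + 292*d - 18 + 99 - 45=-40*d^3 - 348*d^2 + 112*d + 36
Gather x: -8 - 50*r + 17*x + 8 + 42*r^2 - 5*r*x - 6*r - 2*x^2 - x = 42*r^2 - 56*r - 2*x^2 + x*(16 - 5*r)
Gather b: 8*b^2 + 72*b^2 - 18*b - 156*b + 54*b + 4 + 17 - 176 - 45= 80*b^2 - 120*b - 200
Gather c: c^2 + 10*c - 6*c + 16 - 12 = c^2 + 4*c + 4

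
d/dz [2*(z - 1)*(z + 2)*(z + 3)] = 6*z^2 + 16*z + 2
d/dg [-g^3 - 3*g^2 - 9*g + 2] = -3*g^2 - 6*g - 9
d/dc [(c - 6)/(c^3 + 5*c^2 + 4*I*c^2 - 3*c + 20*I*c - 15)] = (-2*c^3 + c^2*(13 - 4*I) + c*(60 + 48*I) - 33 + 120*I)/(c^6 + c^5*(10 + 8*I) + c^4*(3 + 80*I) + c^3*(-220 + 176*I) + c^2*(-541 - 240*I) + c*(90 - 600*I) + 225)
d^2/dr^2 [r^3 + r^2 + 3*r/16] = 6*r + 2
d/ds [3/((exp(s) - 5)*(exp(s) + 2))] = (9 - 6*exp(s))*exp(s)/(exp(4*s) - 6*exp(3*s) - 11*exp(2*s) + 60*exp(s) + 100)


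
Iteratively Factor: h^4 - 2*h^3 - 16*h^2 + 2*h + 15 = (h + 1)*(h^3 - 3*h^2 - 13*h + 15) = (h - 1)*(h + 1)*(h^2 - 2*h - 15) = (h - 1)*(h + 1)*(h + 3)*(h - 5)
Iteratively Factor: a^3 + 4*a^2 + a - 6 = (a + 2)*(a^2 + 2*a - 3) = (a - 1)*(a + 2)*(a + 3)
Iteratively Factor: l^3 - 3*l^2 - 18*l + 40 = (l + 4)*(l^2 - 7*l + 10) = (l - 2)*(l + 4)*(l - 5)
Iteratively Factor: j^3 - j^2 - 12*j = (j + 3)*(j^2 - 4*j) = (j - 4)*(j + 3)*(j)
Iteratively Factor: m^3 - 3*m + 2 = (m - 1)*(m^2 + m - 2) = (m - 1)^2*(m + 2)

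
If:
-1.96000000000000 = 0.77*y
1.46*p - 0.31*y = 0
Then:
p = -0.54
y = -2.55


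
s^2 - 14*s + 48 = (s - 8)*(s - 6)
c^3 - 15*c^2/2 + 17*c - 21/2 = (c - 7/2)*(c - 3)*(c - 1)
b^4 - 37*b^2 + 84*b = b*(b - 4)*(b - 3)*(b + 7)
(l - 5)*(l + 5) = l^2 - 25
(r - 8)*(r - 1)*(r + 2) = r^3 - 7*r^2 - 10*r + 16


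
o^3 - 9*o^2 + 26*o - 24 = (o - 4)*(o - 3)*(o - 2)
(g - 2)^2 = g^2 - 4*g + 4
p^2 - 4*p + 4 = (p - 2)^2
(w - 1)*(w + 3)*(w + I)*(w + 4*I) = w^4 + 2*w^3 + 5*I*w^3 - 7*w^2 + 10*I*w^2 - 8*w - 15*I*w + 12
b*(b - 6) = b^2 - 6*b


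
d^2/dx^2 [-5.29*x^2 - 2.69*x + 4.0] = -10.5800000000000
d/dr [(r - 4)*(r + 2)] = 2*r - 2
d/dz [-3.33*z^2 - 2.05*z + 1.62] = -6.66*z - 2.05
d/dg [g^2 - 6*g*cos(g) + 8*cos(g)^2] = 6*g*sin(g) + 2*g - 8*sin(2*g) - 6*cos(g)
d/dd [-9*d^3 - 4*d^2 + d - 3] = -27*d^2 - 8*d + 1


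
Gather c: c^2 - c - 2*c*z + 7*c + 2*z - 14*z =c^2 + c*(6 - 2*z) - 12*z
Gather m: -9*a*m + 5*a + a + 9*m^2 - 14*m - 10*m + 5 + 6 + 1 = 6*a + 9*m^2 + m*(-9*a - 24) + 12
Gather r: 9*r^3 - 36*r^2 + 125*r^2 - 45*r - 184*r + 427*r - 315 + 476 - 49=9*r^3 + 89*r^2 + 198*r + 112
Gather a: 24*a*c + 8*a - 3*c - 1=a*(24*c + 8) - 3*c - 1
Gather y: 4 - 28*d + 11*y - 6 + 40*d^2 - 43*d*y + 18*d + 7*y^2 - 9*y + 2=40*d^2 - 10*d + 7*y^2 + y*(2 - 43*d)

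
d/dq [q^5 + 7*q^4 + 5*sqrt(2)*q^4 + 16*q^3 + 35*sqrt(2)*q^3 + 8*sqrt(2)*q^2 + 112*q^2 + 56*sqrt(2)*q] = 5*q^4 + 28*q^3 + 20*sqrt(2)*q^3 + 48*q^2 + 105*sqrt(2)*q^2 + 16*sqrt(2)*q + 224*q + 56*sqrt(2)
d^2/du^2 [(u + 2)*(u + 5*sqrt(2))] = 2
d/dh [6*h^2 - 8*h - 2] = 12*h - 8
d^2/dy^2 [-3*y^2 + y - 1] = -6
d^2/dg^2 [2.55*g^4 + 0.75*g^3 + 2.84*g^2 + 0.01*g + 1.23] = 30.6*g^2 + 4.5*g + 5.68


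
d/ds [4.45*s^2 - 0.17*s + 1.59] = 8.9*s - 0.17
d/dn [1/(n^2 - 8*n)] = 2*(4 - n)/(n^2*(n - 8)^2)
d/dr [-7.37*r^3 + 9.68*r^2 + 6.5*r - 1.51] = -22.11*r^2 + 19.36*r + 6.5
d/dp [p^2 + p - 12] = 2*p + 1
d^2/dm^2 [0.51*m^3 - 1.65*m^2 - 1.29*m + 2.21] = 3.06*m - 3.3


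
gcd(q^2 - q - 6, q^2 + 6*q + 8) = q + 2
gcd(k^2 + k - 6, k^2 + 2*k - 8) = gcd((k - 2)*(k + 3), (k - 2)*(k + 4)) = k - 2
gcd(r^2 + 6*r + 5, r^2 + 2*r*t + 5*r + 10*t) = r + 5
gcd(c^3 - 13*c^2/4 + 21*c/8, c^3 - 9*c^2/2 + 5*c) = c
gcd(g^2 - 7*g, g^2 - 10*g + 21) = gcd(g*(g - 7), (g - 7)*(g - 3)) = g - 7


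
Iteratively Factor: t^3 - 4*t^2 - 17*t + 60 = (t - 5)*(t^2 + t - 12) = (t - 5)*(t + 4)*(t - 3)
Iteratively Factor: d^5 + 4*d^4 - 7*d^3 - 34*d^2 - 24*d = (d + 1)*(d^4 + 3*d^3 - 10*d^2 - 24*d) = (d + 1)*(d + 4)*(d^3 - d^2 - 6*d) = d*(d + 1)*(d + 4)*(d^2 - d - 6) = d*(d - 3)*(d + 1)*(d + 4)*(d + 2)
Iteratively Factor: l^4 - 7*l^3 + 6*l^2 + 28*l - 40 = (l + 2)*(l^3 - 9*l^2 + 24*l - 20) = (l - 2)*(l + 2)*(l^2 - 7*l + 10) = (l - 5)*(l - 2)*(l + 2)*(l - 2)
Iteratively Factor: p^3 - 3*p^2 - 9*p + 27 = (p + 3)*(p^2 - 6*p + 9) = (p - 3)*(p + 3)*(p - 3)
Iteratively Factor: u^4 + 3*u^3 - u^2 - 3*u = (u - 1)*(u^3 + 4*u^2 + 3*u) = (u - 1)*(u + 3)*(u^2 + u) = (u - 1)*(u + 1)*(u + 3)*(u)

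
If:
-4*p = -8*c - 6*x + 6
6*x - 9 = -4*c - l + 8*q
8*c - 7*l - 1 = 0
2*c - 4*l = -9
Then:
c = 67/18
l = 37/9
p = 3*x/2 + 107/18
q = 3*x/4 + 5/4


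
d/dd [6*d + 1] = 6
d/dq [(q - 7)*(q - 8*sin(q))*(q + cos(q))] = (7 - q)*(q - 8*sin(q))*(sin(q) - 1) + (7 - q)*(q + cos(q))*(8*cos(q) - 1) + (q - 8*sin(q))*(q + cos(q))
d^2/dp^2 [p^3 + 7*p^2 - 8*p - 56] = 6*p + 14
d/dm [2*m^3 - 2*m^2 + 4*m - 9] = 6*m^2 - 4*m + 4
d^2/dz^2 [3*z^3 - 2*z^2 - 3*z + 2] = 18*z - 4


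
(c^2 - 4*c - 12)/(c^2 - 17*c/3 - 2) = 3*(c + 2)/(3*c + 1)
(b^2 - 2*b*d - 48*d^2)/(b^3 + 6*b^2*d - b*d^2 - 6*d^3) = (b - 8*d)/(b^2 - d^2)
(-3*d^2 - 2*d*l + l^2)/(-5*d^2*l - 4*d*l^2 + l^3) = (3*d - l)/(l*(5*d - l))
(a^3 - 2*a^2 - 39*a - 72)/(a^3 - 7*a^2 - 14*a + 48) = (a + 3)/(a - 2)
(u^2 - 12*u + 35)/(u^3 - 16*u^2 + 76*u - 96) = (u^2 - 12*u + 35)/(u^3 - 16*u^2 + 76*u - 96)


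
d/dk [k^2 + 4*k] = 2*k + 4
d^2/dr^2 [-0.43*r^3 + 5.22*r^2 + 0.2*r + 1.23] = 10.44 - 2.58*r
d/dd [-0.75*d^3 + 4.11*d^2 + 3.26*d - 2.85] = -2.25*d^2 + 8.22*d + 3.26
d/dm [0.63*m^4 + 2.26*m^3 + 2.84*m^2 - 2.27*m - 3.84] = 2.52*m^3 + 6.78*m^2 + 5.68*m - 2.27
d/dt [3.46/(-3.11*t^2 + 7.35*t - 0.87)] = (21.5212*t - 25.431)/(3.11*t^2 - 7.35*t + 0.87)^2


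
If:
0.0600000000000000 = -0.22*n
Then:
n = -0.27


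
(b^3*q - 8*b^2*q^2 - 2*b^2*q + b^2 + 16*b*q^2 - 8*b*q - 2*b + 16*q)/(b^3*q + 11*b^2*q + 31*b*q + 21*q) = (b^3*q - 8*b^2*q^2 - 2*b^2*q + b^2 + 16*b*q^2 - 8*b*q - 2*b + 16*q)/(q*(b^3 + 11*b^2 + 31*b + 21))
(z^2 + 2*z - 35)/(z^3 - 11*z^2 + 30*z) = (z + 7)/(z*(z - 6))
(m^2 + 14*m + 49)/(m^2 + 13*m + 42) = (m + 7)/(m + 6)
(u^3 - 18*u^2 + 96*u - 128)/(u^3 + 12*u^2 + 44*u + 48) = (u^3 - 18*u^2 + 96*u - 128)/(u^3 + 12*u^2 + 44*u + 48)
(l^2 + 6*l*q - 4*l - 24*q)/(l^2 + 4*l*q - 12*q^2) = (4 - l)/(-l + 2*q)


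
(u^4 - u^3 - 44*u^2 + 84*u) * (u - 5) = u^5 - 6*u^4 - 39*u^3 + 304*u^2 - 420*u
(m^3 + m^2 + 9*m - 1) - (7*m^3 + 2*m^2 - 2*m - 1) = -6*m^3 - m^2 + 11*m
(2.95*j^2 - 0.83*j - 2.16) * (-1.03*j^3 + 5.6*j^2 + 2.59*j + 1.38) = -3.0385*j^5 + 17.3749*j^4 + 5.2173*j^3 - 10.1747*j^2 - 6.7398*j - 2.9808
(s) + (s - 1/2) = 2*s - 1/2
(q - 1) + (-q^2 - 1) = -q^2 + q - 2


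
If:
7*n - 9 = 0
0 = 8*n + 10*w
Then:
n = 9/7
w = -36/35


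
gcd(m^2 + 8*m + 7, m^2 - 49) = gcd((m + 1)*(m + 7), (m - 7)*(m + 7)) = m + 7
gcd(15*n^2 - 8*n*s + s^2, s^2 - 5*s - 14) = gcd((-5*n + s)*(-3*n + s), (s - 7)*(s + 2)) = 1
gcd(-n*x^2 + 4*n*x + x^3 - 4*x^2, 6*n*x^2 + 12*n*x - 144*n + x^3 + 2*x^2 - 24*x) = x - 4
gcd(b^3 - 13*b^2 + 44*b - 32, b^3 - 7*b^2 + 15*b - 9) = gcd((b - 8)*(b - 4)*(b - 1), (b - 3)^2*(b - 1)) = b - 1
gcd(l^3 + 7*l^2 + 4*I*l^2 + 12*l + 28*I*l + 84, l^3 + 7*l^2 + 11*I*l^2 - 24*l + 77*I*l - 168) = l + 7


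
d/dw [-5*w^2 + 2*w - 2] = 2 - 10*w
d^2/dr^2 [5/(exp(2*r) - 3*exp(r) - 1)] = 5*((3 - 4*exp(r))*(-exp(2*r) + 3*exp(r) + 1) - 2*(2*exp(r) - 3)^2*exp(r))*exp(r)/(-exp(2*r) + 3*exp(r) + 1)^3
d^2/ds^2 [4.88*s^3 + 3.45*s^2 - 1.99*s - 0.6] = 29.28*s + 6.9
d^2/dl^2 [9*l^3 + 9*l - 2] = 54*l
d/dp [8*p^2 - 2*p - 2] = 16*p - 2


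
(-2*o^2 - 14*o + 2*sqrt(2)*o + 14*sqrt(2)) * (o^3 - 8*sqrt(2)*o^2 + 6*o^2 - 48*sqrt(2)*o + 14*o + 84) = -2*o^5 - 26*o^4 + 18*sqrt(2)*o^4 - 144*o^3 + 234*sqrt(2)*o^3 - 780*o^2 + 784*sqrt(2)*o^2 - 2520*o + 364*sqrt(2)*o + 1176*sqrt(2)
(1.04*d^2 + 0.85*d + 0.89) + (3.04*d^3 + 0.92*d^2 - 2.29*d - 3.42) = 3.04*d^3 + 1.96*d^2 - 1.44*d - 2.53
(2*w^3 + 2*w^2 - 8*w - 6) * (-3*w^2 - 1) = -6*w^5 - 6*w^4 + 22*w^3 + 16*w^2 + 8*w + 6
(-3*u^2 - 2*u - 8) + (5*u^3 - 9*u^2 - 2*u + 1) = 5*u^3 - 12*u^2 - 4*u - 7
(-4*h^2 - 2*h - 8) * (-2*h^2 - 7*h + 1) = 8*h^4 + 32*h^3 + 26*h^2 + 54*h - 8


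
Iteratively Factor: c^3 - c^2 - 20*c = (c)*(c^2 - c - 20) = c*(c - 5)*(c + 4)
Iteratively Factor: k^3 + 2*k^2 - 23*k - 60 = (k - 5)*(k^2 + 7*k + 12) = (k - 5)*(k + 4)*(k + 3)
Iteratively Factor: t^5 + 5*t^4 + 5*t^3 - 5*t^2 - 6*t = (t + 1)*(t^4 + 4*t^3 + t^2 - 6*t) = (t + 1)*(t + 2)*(t^3 + 2*t^2 - 3*t) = (t - 1)*(t + 1)*(t + 2)*(t^2 + 3*t) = t*(t - 1)*(t + 1)*(t + 2)*(t + 3)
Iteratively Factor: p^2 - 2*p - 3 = (p - 3)*(p + 1)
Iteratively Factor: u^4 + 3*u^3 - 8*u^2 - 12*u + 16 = (u - 1)*(u^3 + 4*u^2 - 4*u - 16) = (u - 2)*(u - 1)*(u^2 + 6*u + 8) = (u - 2)*(u - 1)*(u + 4)*(u + 2)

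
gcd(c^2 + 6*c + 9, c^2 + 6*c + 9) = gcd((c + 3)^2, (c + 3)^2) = c^2 + 6*c + 9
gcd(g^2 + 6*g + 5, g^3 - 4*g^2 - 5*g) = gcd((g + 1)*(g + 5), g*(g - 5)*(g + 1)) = g + 1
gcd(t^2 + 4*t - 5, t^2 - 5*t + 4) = t - 1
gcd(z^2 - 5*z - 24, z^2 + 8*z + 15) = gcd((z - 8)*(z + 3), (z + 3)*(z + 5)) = z + 3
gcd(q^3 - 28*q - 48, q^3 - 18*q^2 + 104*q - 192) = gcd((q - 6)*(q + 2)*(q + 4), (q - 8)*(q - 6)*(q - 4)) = q - 6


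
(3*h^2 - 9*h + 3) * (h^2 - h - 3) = 3*h^4 - 12*h^3 + 3*h^2 + 24*h - 9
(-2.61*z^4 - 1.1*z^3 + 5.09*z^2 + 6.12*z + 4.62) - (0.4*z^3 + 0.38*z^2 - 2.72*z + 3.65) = -2.61*z^4 - 1.5*z^3 + 4.71*z^2 + 8.84*z + 0.97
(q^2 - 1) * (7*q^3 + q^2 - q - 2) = 7*q^5 + q^4 - 8*q^3 - 3*q^2 + q + 2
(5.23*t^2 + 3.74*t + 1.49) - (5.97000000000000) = 5.23*t^2 + 3.74*t - 4.48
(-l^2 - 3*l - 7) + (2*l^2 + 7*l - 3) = l^2 + 4*l - 10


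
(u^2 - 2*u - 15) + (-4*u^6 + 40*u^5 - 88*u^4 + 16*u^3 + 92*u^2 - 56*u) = -4*u^6 + 40*u^5 - 88*u^4 + 16*u^3 + 93*u^2 - 58*u - 15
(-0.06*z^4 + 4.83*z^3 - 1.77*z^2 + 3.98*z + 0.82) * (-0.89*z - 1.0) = 0.0534*z^5 - 4.2387*z^4 - 3.2547*z^3 - 1.7722*z^2 - 4.7098*z - 0.82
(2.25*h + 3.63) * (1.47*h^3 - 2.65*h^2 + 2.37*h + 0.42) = 3.3075*h^4 - 0.626399999999999*h^3 - 4.287*h^2 + 9.5481*h + 1.5246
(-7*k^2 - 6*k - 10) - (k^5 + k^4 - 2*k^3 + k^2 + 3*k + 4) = -k^5 - k^4 + 2*k^3 - 8*k^2 - 9*k - 14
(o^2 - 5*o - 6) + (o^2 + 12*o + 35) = 2*o^2 + 7*o + 29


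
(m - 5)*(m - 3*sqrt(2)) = m^2 - 5*m - 3*sqrt(2)*m + 15*sqrt(2)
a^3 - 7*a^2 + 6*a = a*(a - 6)*(a - 1)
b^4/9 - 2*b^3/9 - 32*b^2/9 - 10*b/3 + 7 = (b/3 + 1)^2*(b - 7)*(b - 1)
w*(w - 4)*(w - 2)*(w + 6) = w^4 - 28*w^2 + 48*w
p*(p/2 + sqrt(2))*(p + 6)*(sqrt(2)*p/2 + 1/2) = sqrt(2)*p^4/4 + 5*p^3/4 + 3*sqrt(2)*p^3/2 + sqrt(2)*p^2/2 + 15*p^2/2 + 3*sqrt(2)*p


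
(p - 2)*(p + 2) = p^2 - 4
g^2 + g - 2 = (g - 1)*(g + 2)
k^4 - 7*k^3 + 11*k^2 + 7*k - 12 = (k - 4)*(k - 3)*(k - 1)*(k + 1)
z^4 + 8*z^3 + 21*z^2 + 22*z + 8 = (z + 1)^2*(z + 2)*(z + 4)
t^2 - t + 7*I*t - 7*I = (t - 1)*(t + 7*I)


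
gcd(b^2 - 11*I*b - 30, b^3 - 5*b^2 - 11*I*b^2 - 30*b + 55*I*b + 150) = b^2 - 11*I*b - 30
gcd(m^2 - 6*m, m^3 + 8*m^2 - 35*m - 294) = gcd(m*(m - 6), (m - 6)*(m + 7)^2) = m - 6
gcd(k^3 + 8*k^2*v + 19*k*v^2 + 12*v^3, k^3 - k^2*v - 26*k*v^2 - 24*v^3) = k^2 + 5*k*v + 4*v^2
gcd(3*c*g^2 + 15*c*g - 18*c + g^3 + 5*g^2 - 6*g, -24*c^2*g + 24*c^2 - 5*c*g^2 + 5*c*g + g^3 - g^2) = 3*c*g - 3*c + g^2 - g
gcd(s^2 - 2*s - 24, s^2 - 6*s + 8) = 1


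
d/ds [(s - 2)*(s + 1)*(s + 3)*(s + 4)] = 4*s^3 + 18*s^2 + 6*s - 26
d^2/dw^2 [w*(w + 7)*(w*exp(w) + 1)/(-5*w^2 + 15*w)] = (-w^4*exp(w) - 3*w^3*exp(w) + 51*w^2*exp(w) - 57*w*exp(w) - 186*exp(w) - 20)/(5*(w^3 - 9*w^2 + 27*w - 27))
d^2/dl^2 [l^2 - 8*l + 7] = 2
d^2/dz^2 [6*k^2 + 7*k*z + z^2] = 2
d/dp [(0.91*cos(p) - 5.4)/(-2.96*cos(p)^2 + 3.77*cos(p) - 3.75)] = (-2.6936*cos(p)^2 + 31.968*cos(p) - 16.9455)*sin(p)/(8.7616*cos(p)^4 - 22.3184*cos(p)^3 + 36.4129*cos(p)^2 - 28.275*cos(p) + 14.0625)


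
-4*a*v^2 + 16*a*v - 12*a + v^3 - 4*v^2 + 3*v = (-4*a + v)*(v - 3)*(v - 1)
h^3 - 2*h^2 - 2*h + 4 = (h - 2)*(h - sqrt(2))*(h + sqrt(2))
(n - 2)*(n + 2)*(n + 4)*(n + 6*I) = n^4 + 4*n^3 + 6*I*n^3 - 4*n^2 + 24*I*n^2 - 16*n - 24*I*n - 96*I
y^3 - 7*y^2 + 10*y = y*(y - 5)*(y - 2)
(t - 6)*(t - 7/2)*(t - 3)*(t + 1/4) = t^4 - 49*t^3/4 + 371*t^2/8 - 405*t/8 - 63/4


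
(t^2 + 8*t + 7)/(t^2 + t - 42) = (t + 1)/(t - 6)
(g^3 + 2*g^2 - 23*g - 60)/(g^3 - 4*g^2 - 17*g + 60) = (g + 3)/(g - 3)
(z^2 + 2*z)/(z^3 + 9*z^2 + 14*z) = 1/(z + 7)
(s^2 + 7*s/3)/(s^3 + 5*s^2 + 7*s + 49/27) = 9*s/(9*s^2 + 24*s + 7)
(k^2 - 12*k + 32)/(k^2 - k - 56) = (k - 4)/(k + 7)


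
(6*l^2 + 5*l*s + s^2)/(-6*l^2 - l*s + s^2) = (3*l + s)/(-3*l + s)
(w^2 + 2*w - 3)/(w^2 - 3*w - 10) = (-w^2 - 2*w + 3)/(-w^2 + 3*w + 10)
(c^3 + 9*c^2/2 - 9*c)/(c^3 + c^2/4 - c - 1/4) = 2*c*(2*c^2 + 9*c - 18)/(4*c^3 + c^2 - 4*c - 1)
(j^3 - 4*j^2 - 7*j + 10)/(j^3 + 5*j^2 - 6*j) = (j^2 - 3*j - 10)/(j*(j + 6))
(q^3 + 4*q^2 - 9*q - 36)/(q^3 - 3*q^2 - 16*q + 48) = (q + 3)/(q - 4)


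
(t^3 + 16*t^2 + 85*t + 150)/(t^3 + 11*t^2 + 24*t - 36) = (t^2 + 10*t + 25)/(t^2 + 5*t - 6)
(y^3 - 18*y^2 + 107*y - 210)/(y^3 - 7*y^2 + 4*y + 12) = (y^2 - 12*y + 35)/(y^2 - y - 2)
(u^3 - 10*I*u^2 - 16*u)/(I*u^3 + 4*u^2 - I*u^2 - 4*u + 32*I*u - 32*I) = u*(-I*u - 2)/(u^2 + u*(-1 + 4*I) - 4*I)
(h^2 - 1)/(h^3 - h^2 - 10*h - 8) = (h - 1)/(h^2 - 2*h - 8)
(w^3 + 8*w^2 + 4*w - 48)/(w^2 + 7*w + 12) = (w^2 + 4*w - 12)/(w + 3)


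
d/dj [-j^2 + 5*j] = 5 - 2*j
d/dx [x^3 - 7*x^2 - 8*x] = 3*x^2 - 14*x - 8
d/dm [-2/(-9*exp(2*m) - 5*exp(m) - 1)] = (-36*exp(m) - 10)*exp(m)/(9*exp(2*m) + 5*exp(m) + 1)^2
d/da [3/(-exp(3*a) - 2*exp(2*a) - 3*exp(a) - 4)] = (9*exp(2*a) + 12*exp(a) + 9)*exp(a)/(exp(3*a) + 2*exp(2*a) + 3*exp(a) + 4)^2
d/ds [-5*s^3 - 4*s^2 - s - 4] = -15*s^2 - 8*s - 1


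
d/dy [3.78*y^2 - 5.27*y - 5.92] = 7.56*y - 5.27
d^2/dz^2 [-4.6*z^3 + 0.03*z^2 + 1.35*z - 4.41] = 0.06 - 27.6*z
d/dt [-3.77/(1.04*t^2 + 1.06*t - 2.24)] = (7.8416*t + 3.9962)/(1.04*t^2 + 1.06*t - 2.24)^2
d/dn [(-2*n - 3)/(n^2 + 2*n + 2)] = 2*(n^2 + 3*n + 1)/(n^4 + 4*n^3 + 8*n^2 + 8*n + 4)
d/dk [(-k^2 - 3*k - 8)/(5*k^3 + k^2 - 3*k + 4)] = (5*k^4 + 30*k^3 + 126*k^2 + 8*k - 36)/(25*k^6 + 10*k^5 - 29*k^4 + 34*k^3 + 17*k^2 - 24*k + 16)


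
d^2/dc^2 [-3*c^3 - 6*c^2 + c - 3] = -18*c - 12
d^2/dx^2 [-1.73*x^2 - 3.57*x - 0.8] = -3.46000000000000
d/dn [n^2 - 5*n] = 2*n - 5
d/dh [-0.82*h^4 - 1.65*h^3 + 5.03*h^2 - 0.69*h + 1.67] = -3.28*h^3 - 4.95*h^2 + 10.06*h - 0.69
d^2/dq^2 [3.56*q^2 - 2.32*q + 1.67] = 7.12000000000000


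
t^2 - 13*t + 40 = (t - 8)*(t - 5)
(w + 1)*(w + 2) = w^2 + 3*w + 2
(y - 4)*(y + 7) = y^2 + 3*y - 28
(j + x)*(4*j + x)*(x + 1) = 4*j^2*x + 4*j^2 + 5*j*x^2 + 5*j*x + x^3 + x^2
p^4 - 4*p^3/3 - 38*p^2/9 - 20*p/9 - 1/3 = (p - 3)*(p + 1/3)^2*(p + 1)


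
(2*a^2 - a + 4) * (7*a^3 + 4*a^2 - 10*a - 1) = 14*a^5 + a^4 + 4*a^3 + 24*a^2 - 39*a - 4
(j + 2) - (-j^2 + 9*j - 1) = j^2 - 8*j + 3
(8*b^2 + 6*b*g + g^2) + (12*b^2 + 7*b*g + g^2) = 20*b^2 + 13*b*g + 2*g^2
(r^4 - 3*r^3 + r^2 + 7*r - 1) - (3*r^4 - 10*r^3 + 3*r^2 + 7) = -2*r^4 + 7*r^3 - 2*r^2 + 7*r - 8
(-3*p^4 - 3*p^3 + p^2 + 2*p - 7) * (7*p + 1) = -21*p^5 - 24*p^4 + 4*p^3 + 15*p^2 - 47*p - 7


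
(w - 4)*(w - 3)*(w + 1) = w^3 - 6*w^2 + 5*w + 12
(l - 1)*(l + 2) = l^2 + l - 2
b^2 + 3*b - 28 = (b - 4)*(b + 7)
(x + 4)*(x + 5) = x^2 + 9*x + 20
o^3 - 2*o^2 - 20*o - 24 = (o - 6)*(o + 2)^2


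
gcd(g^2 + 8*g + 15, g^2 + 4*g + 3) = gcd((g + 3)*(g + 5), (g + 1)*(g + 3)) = g + 3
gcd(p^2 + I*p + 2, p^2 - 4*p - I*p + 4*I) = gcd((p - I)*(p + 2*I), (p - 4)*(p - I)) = p - I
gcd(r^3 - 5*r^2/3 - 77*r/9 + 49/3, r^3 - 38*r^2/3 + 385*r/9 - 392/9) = r^2 - 14*r/3 + 49/9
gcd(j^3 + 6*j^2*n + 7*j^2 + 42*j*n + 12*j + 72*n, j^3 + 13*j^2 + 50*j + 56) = j + 4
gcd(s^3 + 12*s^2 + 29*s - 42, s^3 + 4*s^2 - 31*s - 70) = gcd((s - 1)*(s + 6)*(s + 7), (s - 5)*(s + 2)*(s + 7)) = s + 7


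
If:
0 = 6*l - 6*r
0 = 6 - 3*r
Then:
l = 2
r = 2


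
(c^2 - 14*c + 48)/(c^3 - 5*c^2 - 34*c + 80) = (c - 6)/(c^2 + 3*c - 10)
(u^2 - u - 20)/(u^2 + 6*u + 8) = (u - 5)/(u + 2)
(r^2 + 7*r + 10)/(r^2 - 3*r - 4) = (r^2 + 7*r + 10)/(r^2 - 3*r - 4)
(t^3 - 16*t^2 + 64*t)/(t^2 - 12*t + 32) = t*(t - 8)/(t - 4)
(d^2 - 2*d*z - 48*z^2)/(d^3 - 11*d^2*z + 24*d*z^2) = (-d - 6*z)/(d*(-d + 3*z))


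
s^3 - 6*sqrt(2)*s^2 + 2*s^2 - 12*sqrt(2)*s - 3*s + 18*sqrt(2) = (s - 1)*(s + 3)*(s - 6*sqrt(2))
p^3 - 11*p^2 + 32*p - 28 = (p - 7)*(p - 2)^2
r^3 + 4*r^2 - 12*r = r*(r - 2)*(r + 6)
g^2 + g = g*(g + 1)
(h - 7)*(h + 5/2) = h^2 - 9*h/2 - 35/2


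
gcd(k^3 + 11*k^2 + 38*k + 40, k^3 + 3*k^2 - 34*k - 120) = k^2 + 9*k + 20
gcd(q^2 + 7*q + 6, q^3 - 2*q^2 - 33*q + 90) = q + 6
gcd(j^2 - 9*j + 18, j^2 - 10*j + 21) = j - 3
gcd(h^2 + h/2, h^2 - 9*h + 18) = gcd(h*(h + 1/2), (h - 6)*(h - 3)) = 1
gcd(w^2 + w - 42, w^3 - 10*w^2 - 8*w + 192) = w - 6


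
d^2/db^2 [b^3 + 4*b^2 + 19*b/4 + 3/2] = 6*b + 8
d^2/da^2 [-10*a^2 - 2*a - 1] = -20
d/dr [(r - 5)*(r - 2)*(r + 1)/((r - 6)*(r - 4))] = (r^4 - 20*r^3 + 129*r^2 - 308*r + 172)/(r^4 - 20*r^3 + 148*r^2 - 480*r + 576)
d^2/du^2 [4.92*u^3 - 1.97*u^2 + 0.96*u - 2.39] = 29.52*u - 3.94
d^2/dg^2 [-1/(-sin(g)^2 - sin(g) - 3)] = (-4*sin(g)^4 - 3*sin(g)^3 + 17*sin(g)^2 + 9*sin(g) - 4)/(sin(g)^2 + sin(g) + 3)^3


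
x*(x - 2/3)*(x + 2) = x^3 + 4*x^2/3 - 4*x/3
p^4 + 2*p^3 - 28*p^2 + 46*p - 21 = (p - 3)*(p - 1)^2*(p + 7)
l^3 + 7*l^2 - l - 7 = (l - 1)*(l + 1)*(l + 7)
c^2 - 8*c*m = c*(c - 8*m)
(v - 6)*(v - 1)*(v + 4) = v^3 - 3*v^2 - 22*v + 24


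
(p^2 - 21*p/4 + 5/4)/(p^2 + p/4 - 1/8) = 2*(p - 5)/(2*p + 1)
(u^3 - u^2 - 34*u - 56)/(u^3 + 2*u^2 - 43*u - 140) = (u + 2)/(u + 5)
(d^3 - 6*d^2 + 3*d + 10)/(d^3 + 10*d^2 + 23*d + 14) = (d^2 - 7*d + 10)/(d^2 + 9*d + 14)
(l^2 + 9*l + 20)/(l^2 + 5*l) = (l + 4)/l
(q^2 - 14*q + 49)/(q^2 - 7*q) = (q - 7)/q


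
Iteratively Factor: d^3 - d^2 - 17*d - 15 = (d - 5)*(d^2 + 4*d + 3) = (d - 5)*(d + 3)*(d + 1)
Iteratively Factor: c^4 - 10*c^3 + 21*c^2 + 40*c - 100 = (c - 5)*(c^3 - 5*c^2 - 4*c + 20) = (c - 5)*(c + 2)*(c^2 - 7*c + 10) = (c - 5)^2*(c + 2)*(c - 2)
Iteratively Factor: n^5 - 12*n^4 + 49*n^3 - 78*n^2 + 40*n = (n)*(n^4 - 12*n^3 + 49*n^2 - 78*n + 40) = n*(n - 1)*(n^3 - 11*n^2 + 38*n - 40) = n*(n - 4)*(n - 1)*(n^2 - 7*n + 10) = n*(n - 4)*(n - 2)*(n - 1)*(n - 5)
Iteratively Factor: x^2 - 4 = (x - 2)*(x + 2)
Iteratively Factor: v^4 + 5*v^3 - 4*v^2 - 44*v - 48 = (v + 4)*(v^3 + v^2 - 8*v - 12) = (v + 2)*(v + 4)*(v^2 - v - 6) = (v + 2)^2*(v + 4)*(v - 3)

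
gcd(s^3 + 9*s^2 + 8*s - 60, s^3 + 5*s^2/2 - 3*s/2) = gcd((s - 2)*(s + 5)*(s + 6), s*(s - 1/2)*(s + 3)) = 1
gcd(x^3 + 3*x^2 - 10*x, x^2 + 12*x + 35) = x + 5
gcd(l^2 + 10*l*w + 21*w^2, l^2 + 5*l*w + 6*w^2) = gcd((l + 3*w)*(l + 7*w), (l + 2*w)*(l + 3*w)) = l + 3*w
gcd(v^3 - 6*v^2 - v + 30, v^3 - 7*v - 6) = v^2 - v - 6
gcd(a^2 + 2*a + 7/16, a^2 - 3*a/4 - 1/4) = a + 1/4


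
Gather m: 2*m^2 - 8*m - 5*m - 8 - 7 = 2*m^2 - 13*m - 15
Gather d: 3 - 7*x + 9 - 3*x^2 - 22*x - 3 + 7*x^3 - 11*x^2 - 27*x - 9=7*x^3 - 14*x^2 - 56*x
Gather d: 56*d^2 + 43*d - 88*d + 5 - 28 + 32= 56*d^2 - 45*d + 9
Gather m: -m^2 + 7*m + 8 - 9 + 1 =-m^2 + 7*m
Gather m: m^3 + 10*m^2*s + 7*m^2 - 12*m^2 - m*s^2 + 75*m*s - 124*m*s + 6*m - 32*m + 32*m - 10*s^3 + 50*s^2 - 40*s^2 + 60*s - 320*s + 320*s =m^3 + m^2*(10*s - 5) + m*(-s^2 - 49*s + 6) - 10*s^3 + 10*s^2 + 60*s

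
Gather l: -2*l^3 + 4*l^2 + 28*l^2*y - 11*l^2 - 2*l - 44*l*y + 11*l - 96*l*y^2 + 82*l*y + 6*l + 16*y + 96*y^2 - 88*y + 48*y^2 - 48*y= -2*l^3 + l^2*(28*y - 7) + l*(-96*y^2 + 38*y + 15) + 144*y^2 - 120*y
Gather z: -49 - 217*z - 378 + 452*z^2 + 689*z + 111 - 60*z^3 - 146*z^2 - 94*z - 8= -60*z^3 + 306*z^2 + 378*z - 324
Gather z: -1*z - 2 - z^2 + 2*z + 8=-z^2 + z + 6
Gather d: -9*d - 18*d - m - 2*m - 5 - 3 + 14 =-27*d - 3*m + 6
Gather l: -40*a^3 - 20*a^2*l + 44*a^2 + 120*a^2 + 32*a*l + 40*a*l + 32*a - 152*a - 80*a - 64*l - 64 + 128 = -40*a^3 + 164*a^2 - 200*a + l*(-20*a^2 + 72*a - 64) + 64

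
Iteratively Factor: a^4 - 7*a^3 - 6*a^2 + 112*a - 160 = (a - 2)*(a^3 - 5*a^2 - 16*a + 80) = (a - 4)*(a - 2)*(a^2 - a - 20) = (a - 4)*(a - 2)*(a + 4)*(a - 5)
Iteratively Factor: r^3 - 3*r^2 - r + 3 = (r + 1)*(r^2 - 4*r + 3) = (r - 3)*(r + 1)*(r - 1)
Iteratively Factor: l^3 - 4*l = (l + 2)*(l^2 - 2*l) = (l - 2)*(l + 2)*(l)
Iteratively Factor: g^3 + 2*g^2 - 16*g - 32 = (g + 4)*(g^2 - 2*g - 8) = (g + 2)*(g + 4)*(g - 4)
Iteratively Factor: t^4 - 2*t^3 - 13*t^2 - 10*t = (t - 5)*(t^3 + 3*t^2 + 2*t) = (t - 5)*(t + 1)*(t^2 + 2*t) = t*(t - 5)*(t + 1)*(t + 2)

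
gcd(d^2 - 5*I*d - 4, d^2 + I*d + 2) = d - I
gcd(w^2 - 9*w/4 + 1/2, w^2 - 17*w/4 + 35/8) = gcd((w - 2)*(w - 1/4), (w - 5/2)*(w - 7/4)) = 1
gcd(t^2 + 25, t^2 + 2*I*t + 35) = t - 5*I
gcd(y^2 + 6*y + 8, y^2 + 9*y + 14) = y + 2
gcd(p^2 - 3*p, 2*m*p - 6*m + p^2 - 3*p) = p - 3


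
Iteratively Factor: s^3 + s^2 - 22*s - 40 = (s + 2)*(s^2 - s - 20) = (s - 5)*(s + 2)*(s + 4)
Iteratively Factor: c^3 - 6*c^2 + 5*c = (c)*(c^2 - 6*c + 5) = c*(c - 5)*(c - 1)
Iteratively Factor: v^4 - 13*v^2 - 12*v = (v - 4)*(v^3 + 4*v^2 + 3*v) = (v - 4)*(v + 3)*(v^2 + v) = (v - 4)*(v + 1)*(v + 3)*(v)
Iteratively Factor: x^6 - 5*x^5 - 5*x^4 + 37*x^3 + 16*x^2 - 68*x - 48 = (x + 1)*(x^5 - 6*x^4 + x^3 + 36*x^2 - 20*x - 48) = (x + 1)^2*(x^4 - 7*x^3 + 8*x^2 + 28*x - 48) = (x + 1)^2*(x + 2)*(x^3 - 9*x^2 + 26*x - 24) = (x - 4)*(x + 1)^2*(x + 2)*(x^2 - 5*x + 6) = (x - 4)*(x - 3)*(x + 1)^2*(x + 2)*(x - 2)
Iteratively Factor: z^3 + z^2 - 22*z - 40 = (z - 5)*(z^2 + 6*z + 8) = (z - 5)*(z + 2)*(z + 4)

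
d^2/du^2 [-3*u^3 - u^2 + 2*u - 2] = -18*u - 2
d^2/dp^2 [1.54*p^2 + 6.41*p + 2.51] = 3.08000000000000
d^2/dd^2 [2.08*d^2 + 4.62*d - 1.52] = 4.16000000000000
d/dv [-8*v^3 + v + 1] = 1 - 24*v^2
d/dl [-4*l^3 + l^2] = 2*l*(1 - 6*l)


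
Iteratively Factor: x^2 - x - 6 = (x + 2)*(x - 3)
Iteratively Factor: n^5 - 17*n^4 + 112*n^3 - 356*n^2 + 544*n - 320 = (n - 2)*(n^4 - 15*n^3 + 82*n^2 - 192*n + 160) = (n - 4)*(n - 2)*(n^3 - 11*n^2 + 38*n - 40) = (n - 5)*(n - 4)*(n - 2)*(n^2 - 6*n + 8) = (n - 5)*(n - 4)^2*(n - 2)*(n - 2)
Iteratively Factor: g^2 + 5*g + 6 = (g + 2)*(g + 3)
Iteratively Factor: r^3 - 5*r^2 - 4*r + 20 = (r + 2)*(r^2 - 7*r + 10) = (r - 5)*(r + 2)*(r - 2)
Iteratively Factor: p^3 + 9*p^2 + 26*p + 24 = (p + 3)*(p^2 + 6*p + 8) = (p + 2)*(p + 3)*(p + 4)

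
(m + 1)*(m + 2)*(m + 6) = m^3 + 9*m^2 + 20*m + 12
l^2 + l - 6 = (l - 2)*(l + 3)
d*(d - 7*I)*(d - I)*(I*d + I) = I*d^4 + 8*d^3 + I*d^3 + 8*d^2 - 7*I*d^2 - 7*I*d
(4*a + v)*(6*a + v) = 24*a^2 + 10*a*v + v^2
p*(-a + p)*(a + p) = -a^2*p + p^3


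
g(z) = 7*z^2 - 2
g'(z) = 14*z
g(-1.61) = 16.14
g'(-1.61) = -22.54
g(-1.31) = 10.01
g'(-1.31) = -18.34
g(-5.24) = 190.20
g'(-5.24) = -73.36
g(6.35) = 280.26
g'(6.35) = 88.90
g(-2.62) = 46.05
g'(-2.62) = -36.68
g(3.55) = 86.22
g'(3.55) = 49.70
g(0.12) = -1.90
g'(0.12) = 1.68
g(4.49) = 139.12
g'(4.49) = 62.86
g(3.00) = 61.00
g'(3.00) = 42.00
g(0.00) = -2.00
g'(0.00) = 0.00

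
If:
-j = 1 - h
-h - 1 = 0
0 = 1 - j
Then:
No Solution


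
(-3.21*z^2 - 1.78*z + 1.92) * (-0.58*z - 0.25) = 1.8618*z^3 + 1.8349*z^2 - 0.6686*z - 0.48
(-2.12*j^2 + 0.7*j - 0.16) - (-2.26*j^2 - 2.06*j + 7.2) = 0.14*j^2 + 2.76*j - 7.36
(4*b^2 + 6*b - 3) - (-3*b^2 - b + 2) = 7*b^2 + 7*b - 5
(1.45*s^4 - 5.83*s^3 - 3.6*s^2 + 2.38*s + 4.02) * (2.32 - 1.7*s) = -2.465*s^5 + 13.275*s^4 - 7.4056*s^3 - 12.398*s^2 - 1.3124*s + 9.3264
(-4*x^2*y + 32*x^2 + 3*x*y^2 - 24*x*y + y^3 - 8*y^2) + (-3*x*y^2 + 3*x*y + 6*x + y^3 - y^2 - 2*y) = -4*x^2*y + 32*x^2 - 21*x*y + 6*x + 2*y^3 - 9*y^2 - 2*y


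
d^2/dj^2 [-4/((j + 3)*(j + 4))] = 8*(-(j + 3)^2 - (j + 3)*(j + 4) - (j + 4)^2)/((j + 3)^3*(j + 4)^3)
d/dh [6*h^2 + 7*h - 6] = 12*h + 7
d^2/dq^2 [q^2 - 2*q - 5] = 2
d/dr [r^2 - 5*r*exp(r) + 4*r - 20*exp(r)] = -5*r*exp(r) + 2*r - 25*exp(r) + 4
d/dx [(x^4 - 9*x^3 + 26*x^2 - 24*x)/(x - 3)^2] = (2*x^3 - 15*x^2 + 36*x - 24)/(x^2 - 6*x + 9)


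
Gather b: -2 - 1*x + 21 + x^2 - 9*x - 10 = x^2 - 10*x + 9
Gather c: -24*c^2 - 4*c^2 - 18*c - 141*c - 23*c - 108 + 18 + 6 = -28*c^2 - 182*c - 84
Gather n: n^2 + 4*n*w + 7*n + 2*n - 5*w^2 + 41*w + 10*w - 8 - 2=n^2 + n*(4*w + 9) - 5*w^2 + 51*w - 10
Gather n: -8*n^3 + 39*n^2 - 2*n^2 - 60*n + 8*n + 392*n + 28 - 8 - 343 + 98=-8*n^3 + 37*n^2 + 340*n - 225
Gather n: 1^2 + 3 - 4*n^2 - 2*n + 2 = -4*n^2 - 2*n + 6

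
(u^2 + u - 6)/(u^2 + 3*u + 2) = (u^2 + u - 6)/(u^2 + 3*u + 2)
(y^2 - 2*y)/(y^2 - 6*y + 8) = y/(y - 4)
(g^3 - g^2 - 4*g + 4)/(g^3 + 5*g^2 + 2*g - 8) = (g - 2)/(g + 4)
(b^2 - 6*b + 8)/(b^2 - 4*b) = (b - 2)/b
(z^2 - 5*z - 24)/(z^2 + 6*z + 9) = (z - 8)/(z + 3)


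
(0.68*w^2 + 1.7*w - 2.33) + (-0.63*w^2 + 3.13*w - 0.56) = 0.05*w^2 + 4.83*w - 2.89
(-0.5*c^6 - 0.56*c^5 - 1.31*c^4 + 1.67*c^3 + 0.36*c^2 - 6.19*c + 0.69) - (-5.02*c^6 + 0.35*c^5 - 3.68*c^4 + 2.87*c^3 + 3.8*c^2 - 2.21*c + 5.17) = 4.52*c^6 - 0.91*c^5 + 2.37*c^4 - 1.2*c^3 - 3.44*c^2 - 3.98*c - 4.48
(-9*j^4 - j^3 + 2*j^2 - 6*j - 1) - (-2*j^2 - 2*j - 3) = -9*j^4 - j^3 + 4*j^2 - 4*j + 2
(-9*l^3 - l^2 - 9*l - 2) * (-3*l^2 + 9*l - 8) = 27*l^5 - 78*l^4 + 90*l^3 - 67*l^2 + 54*l + 16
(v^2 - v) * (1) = v^2 - v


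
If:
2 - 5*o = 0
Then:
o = 2/5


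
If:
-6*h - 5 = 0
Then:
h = -5/6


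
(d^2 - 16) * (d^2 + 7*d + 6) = d^4 + 7*d^3 - 10*d^2 - 112*d - 96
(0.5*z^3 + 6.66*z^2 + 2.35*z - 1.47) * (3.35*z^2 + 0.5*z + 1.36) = 1.675*z^5 + 22.561*z^4 + 11.8825*z^3 + 5.3081*z^2 + 2.461*z - 1.9992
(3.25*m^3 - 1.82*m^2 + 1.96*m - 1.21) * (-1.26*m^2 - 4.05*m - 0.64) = -4.095*m^5 - 10.8693*m^4 + 2.8214*m^3 - 5.2486*m^2 + 3.6461*m + 0.7744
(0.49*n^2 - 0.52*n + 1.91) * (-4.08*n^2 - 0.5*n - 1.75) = -1.9992*n^4 + 1.8766*n^3 - 8.3903*n^2 - 0.0449999999999999*n - 3.3425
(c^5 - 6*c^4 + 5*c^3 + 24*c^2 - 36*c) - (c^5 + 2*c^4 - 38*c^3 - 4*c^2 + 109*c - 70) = -8*c^4 + 43*c^3 + 28*c^2 - 145*c + 70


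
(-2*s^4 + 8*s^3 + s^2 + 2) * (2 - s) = 2*s^5 - 12*s^4 + 15*s^3 + 2*s^2 - 2*s + 4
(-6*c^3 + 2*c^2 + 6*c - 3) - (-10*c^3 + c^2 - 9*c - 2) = 4*c^3 + c^2 + 15*c - 1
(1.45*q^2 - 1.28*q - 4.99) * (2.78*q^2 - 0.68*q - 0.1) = 4.031*q^4 - 4.5444*q^3 - 13.1468*q^2 + 3.5212*q + 0.499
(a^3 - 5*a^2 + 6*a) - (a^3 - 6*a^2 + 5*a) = a^2 + a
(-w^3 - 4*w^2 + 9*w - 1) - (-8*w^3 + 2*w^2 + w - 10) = 7*w^3 - 6*w^2 + 8*w + 9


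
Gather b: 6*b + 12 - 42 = 6*b - 30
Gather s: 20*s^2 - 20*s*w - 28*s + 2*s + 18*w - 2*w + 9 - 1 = 20*s^2 + s*(-20*w - 26) + 16*w + 8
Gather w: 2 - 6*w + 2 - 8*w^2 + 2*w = -8*w^2 - 4*w + 4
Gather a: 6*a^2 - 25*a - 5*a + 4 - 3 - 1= 6*a^2 - 30*a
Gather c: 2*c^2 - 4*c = 2*c^2 - 4*c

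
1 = 1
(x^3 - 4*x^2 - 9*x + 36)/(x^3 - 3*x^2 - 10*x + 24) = (x - 3)/(x - 2)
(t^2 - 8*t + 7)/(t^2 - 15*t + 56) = (t - 1)/(t - 8)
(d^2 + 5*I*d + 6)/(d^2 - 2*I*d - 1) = (d + 6*I)/(d - I)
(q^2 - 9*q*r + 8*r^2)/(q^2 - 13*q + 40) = (q^2 - 9*q*r + 8*r^2)/(q^2 - 13*q + 40)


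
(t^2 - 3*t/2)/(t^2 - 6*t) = (t - 3/2)/(t - 6)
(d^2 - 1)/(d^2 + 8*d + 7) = (d - 1)/(d + 7)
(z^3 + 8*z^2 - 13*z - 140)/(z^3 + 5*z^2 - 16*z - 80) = (z + 7)/(z + 4)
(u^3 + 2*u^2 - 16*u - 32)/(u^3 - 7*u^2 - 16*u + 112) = (u + 2)/(u - 7)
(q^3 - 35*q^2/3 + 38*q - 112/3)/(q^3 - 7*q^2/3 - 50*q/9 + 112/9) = 3*(q - 7)/(3*q + 7)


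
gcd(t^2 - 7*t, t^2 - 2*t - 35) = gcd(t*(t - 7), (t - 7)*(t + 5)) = t - 7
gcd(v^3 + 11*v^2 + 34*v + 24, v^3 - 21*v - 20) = v^2 + 5*v + 4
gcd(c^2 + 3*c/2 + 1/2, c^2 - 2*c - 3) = c + 1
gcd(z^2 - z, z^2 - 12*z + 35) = 1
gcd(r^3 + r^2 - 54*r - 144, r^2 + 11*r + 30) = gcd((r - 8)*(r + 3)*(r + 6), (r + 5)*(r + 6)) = r + 6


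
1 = 1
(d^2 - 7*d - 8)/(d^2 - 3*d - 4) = (d - 8)/(d - 4)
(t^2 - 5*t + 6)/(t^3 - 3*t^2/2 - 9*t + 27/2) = 2*(t - 2)/(2*t^2 + 3*t - 9)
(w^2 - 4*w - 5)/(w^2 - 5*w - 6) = (w - 5)/(w - 6)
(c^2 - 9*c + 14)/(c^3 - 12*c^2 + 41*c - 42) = 1/(c - 3)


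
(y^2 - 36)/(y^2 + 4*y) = (y^2 - 36)/(y*(y + 4))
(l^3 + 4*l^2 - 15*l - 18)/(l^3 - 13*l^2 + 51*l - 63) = (l^2 + 7*l + 6)/(l^2 - 10*l + 21)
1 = 1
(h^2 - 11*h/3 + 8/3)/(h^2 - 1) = (h - 8/3)/(h + 1)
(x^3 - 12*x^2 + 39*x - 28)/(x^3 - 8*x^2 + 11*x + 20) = (x^2 - 8*x + 7)/(x^2 - 4*x - 5)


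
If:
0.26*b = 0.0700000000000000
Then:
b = 0.27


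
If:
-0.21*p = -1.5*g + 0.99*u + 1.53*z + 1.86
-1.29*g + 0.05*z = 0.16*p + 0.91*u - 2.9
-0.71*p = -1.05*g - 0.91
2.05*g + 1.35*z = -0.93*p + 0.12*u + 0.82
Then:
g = 0.71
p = 2.33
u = 1.67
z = -1.92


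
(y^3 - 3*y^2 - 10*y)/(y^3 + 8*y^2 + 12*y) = (y - 5)/(y + 6)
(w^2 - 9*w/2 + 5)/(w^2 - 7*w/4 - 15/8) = 4*(w - 2)/(4*w + 3)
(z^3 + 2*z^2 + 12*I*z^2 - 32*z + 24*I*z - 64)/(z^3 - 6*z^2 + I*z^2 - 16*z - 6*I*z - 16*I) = (z^2 + 12*I*z - 32)/(z^2 + z*(-8 + I) - 8*I)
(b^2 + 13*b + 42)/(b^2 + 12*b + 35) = (b + 6)/(b + 5)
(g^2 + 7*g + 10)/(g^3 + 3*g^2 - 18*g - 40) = 1/(g - 4)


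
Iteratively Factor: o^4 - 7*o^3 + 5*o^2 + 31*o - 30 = (o + 2)*(o^3 - 9*o^2 + 23*o - 15) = (o - 3)*(o + 2)*(o^2 - 6*o + 5) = (o - 3)*(o - 1)*(o + 2)*(o - 5)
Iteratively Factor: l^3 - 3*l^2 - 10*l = (l - 5)*(l^2 + 2*l) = (l - 5)*(l + 2)*(l)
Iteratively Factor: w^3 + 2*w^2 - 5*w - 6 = (w + 1)*(w^2 + w - 6) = (w - 2)*(w + 1)*(w + 3)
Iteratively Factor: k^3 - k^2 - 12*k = (k + 3)*(k^2 - 4*k) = k*(k + 3)*(k - 4)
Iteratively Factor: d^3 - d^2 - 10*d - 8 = (d - 4)*(d^2 + 3*d + 2) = (d - 4)*(d + 1)*(d + 2)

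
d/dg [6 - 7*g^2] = -14*g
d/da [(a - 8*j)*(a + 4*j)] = 2*a - 4*j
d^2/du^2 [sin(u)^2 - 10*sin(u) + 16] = 10*sin(u) + 2*cos(2*u)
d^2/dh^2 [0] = 0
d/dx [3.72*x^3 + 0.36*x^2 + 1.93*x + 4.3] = 11.16*x^2 + 0.72*x + 1.93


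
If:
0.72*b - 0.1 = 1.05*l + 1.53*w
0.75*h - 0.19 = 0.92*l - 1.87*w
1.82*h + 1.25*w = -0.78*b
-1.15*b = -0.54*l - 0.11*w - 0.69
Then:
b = 0.60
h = -0.43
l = -0.05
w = 0.25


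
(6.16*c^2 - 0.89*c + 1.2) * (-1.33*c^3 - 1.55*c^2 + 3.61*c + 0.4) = -8.1928*c^5 - 8.3643*c^4 + 22.0211*c^3 - 2.6089*c^2 + 3.976*c + 0.48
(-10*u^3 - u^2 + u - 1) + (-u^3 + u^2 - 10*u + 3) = -11*u^3 - 9*u + 2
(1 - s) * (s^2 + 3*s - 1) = -s^3 - 2*s^2 + 4*s - 1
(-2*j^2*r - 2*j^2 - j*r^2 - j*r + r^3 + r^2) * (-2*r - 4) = 4*j^2*r^2 + 12*j^2*r + 8*j^2 + 2*j*r^3 + 6*j*r^2 + 4*j*r - 2*r^4 - 6*r^3 - 4*r^2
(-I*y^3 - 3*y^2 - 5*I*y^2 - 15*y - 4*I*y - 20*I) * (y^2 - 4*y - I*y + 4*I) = -I*y^5 - 4*y^4 - I*y^4 - 4*y^3 + 19*I*y^3 + 76*y^2 - I*y^2 - 4*y + 20*I*y + 80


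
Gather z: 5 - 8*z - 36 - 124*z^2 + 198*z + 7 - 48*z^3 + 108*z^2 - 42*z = -48*z^3 - 16*z^2 + 148*z - 24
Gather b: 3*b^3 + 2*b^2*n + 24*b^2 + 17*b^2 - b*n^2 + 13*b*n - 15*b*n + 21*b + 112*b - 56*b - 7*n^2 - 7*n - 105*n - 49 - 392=3*b^3 + b^2*(2*n + 41) + b*(-n^2 - 2*n + 77) - 7*n^2 - 112*n - 441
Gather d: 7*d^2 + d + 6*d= 7*d^2 + 7*d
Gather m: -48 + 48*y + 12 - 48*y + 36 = 0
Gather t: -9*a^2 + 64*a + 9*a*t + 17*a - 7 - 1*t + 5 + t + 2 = -9*a^2 + 9*a*t + 81*a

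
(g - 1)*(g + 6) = g^2 + 5*g - 6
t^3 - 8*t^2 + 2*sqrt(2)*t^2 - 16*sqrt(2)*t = t*(t - 8)*(t + 2*sqrt(2))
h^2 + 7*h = h*(h + 7)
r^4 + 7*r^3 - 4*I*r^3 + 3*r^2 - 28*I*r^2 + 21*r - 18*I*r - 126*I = (r + 7)*(r - 3*I)^2*(r + 2*I)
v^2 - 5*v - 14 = (v - 7)*(v + 2)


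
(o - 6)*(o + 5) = o^2 - o - 30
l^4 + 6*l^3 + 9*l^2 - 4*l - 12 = (l - 1)*(l + 2)^2*(l + 3)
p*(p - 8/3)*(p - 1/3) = p^3 - 3*p^2 + 8*p/9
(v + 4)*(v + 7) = v^2 + 11*v + 28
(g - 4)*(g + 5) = g^2 + g - 20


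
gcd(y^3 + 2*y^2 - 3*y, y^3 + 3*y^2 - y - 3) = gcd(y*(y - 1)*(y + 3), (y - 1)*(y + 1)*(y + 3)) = y^2 + 2*y - 3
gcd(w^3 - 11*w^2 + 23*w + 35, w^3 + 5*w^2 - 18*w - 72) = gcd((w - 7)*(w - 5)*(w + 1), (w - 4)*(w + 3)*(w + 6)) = 1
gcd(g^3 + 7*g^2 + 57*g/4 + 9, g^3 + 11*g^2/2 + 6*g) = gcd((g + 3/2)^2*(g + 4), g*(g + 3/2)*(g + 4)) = g^2 + 11*g/2 + 6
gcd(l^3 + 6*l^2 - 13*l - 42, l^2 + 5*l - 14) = l + 7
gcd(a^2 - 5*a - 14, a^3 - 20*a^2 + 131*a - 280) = a - 7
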